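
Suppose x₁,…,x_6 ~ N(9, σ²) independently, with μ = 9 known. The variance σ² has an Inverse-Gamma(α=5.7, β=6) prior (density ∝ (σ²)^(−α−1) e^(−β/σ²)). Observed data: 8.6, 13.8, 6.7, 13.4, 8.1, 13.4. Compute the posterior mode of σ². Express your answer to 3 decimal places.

Sum of squared deviations about the known mean: SS = (8.6−9)² + (13.8−9)² + (6.7−9)² + (13.4−9)² + (8.1−9)² + (13.4−9)² = 68.02.
The Normal likelihood contributes (σ²)^(−n/2) exp(−SS/(2σ²)), so the posterior is Inverse-Gamma(α + n/2, β + SS/2) = Inverse-Gamma(8.7, 40.01).
The mode of Inverse-Gamma(a, b) is b/(a+1) = 40.01/9.7 ≈ 4.125.

σ̂²_MAP = 4.125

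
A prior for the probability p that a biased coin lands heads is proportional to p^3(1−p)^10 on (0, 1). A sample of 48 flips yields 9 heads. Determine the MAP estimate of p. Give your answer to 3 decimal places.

p̂_MAP = 0.197

The prior density ∝ p^3(1−p)^10 is the kernel of Beta(4, 11).
Data: 9 successes in 48 trials. The binomial likelihood contributes p^9(1−p)^39, so the posterior is Beta(4+9, 11+39) = Beta(13, 50).
For Beta(a, b) with a, b > 1 the mode is (a−1)/(a+b−2) = 12/61 ≈ 0.197.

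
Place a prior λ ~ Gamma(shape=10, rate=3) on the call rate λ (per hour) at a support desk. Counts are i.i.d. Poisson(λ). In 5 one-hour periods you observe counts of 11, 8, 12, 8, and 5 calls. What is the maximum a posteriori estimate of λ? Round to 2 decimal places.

Σxᵢ = 11+8+12+8+5 = 44, with n = 5.
Posterior ∝ λ^9e^(−3λ) · λ^44e^(−5λ) = λ^53e^(−8λ), i.e. Gamma(shape=54, rate=8).
The mode of a Gamma(a, b) with a ≥ 1 (shape–rate) is (a−1)/b = 53/8 ≈ 6.63.

λ̂_MAP = 6.63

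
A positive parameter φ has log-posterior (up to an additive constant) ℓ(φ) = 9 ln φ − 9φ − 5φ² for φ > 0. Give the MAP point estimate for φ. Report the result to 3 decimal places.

ℓ'(φ) = 9/φ − 9 − 10φ. Setting this to zero and multiplying by φ: 10φ² + 9φ − 9 = 0.
φ = (−9 + √(9² + 4·10·9)) / (2·10) = (−9 + √441) / 20 = (−9 + 21)/20 = 3/5.
ℓ''(φ) = −9/φ² − 10 < 0, confirming a maximum.

φ̂_MAP = 0.600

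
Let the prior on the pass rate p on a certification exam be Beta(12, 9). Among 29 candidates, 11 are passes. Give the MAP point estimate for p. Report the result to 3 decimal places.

p̂_MAP = 0.458

Prior: Beta(12, 9).
Data: 11 successes in 29 trials. The binomial likelihood contributes p^11(1−p)^18, so the posterior is Beta(12+11, 9+18) = Beta(23, 27).
For Beta(a, b) with a, b > 1 the mode is (a−1)/(a+b−2) = 22/48 ≈ 0.458.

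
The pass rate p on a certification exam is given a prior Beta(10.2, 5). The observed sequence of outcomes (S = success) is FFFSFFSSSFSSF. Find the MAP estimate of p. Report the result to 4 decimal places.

p̂_MAP = 0.5802

Prior: Beta(10.2, 5).
Data: 6 successes in 13 trials (from the sequence). The binomial likelihood contributes p^6(1−p)^7, so the posterior is Beta(10.2+6, 5+7) = Beta(16.2, 12).
For Beta(a, b) with a, b > 1 the mode is (a−1)/(a+b−2) = 15.2/26.2 ≈ 0.5802.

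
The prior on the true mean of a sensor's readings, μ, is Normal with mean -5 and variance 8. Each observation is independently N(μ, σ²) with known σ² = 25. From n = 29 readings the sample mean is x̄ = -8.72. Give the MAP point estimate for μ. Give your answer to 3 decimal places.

n = 29, x̄ = -8.72.
For a Normal prior and Normal likelihood with known variance, the posterior is Normal; its mode equals its mean, the precision-weighted average.
Prior precision 1/σ₀² = 1/8 = 0.125; data precision n/σ² = 29/25 = 1.16.
μ̂ = (0.125·(-5) + 1.16·(-8.72)) / (0.125 + 1.16) = (-10.7402)/1.285 = -53701/6425 ≈ -8.358.

μ̂_MAP = -8.358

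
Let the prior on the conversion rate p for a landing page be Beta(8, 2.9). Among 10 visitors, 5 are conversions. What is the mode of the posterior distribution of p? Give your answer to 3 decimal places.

Prior: Beta(8, 2.9).
Data: 5 successes in 10 trials. The binomial likelihood contributes p^5(1−p)^5, so the posterior is Beta(8+5, 2.9+5) = Beta(13, 7.9).
For Beta(a, b) with a, b > 1 the mode is (a−1)/(a+b−2) = 12/18.9 ≈ 0.635.

p̂_MAP = 0.635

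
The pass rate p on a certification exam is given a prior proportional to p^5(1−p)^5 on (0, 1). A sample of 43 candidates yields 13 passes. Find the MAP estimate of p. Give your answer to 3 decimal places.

p̂_MAP = 0.340

The prior density ∝ p^5(1−p)^5 is the kernel of Beta(6, 6).
Data: 13 successes in 43 trials. The binomial likelihood contributes p^13(1−p)^30, so the posterior is Beta(6+13, 6+30) = Beta(19, 36).
For Beta(a, b) with a, b > 1 the mode is (a−1)/(a+b−2) = 18/53 ≈ 0.340.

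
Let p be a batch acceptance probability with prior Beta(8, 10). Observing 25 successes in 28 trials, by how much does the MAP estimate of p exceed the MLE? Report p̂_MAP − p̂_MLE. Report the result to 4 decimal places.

Posterior is Beta(33, 13); MAP = (33−1)/(46−2) = 32/44 ≈ 0.72727.
MLE ignores the prior: p̂_MLE = k/n = 25/28 ≈ 0.89286.
Difference = 32/44 − 25/28 = -51/308 ≈ -0.1656.

MAP − MLE = -0.1656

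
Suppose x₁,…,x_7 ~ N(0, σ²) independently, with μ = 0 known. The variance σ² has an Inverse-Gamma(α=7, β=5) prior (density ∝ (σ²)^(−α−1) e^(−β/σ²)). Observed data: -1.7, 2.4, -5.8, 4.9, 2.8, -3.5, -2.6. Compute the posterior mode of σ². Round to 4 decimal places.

σ̂²_MAP = 4.4848

Sum of squared deviations about the known mean: SS = (-1.7−0)² + (2.4−0)² + (-5.8−0)² + (4.9−0)² + (2.8−0)² + (-3.5−0)² + (-2.6−0)² = 93.15.
The Normal likelihood contributes (σ²)^(−n/2) exp(−SS/(2σ²)), so the posterior is Inverse-Gamma(α + n/2, β + SS/2) = Inverse-Gamma(10.5, 51.575).
The mode of Inverse-Gamma(a, b) is b/(a+1) = 51.575/11.5 ≈ 4.4848.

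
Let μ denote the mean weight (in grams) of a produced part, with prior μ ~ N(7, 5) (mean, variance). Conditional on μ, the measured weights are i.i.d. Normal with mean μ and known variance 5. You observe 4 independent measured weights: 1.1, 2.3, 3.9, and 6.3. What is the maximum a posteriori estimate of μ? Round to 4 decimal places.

n = 4; x̄ = (1.1 + 2.3 + 3.9 + 6.3)/4 = 13.6/4 = 3.4.
For a Normal prior and Normal likelihood with known variance, the posterior is Normal; its mode equals its mean, the precision-weighted average.
Prior precision 1/σ₀² = 1/5 = 0.2; data precision n/σ² = 4/5 = 0.8.
μ̂ = (0.2·7 + 0.8·3.4) / (0.2 + 0.8) = 4.12/1 = 4.1200.

μ̂_MAP = 4.1200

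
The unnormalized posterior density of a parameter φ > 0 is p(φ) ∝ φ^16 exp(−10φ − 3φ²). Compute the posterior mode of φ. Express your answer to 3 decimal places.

φ̂_MAP = 1.000

ℓ'(φ) = 16/φ − 10 − 6φ. Setting this to zero and multiplying by φ: 6φ² + 10φ − 16 = 0.
φ = (−10 + √(10² + 4·6·16)) / (2·6) = (−10 + √484) / 12 = (−10 + 22)/12 = 1.
ℓ''(φ) = −16/φ² − 6 < 0, confirming a maximum.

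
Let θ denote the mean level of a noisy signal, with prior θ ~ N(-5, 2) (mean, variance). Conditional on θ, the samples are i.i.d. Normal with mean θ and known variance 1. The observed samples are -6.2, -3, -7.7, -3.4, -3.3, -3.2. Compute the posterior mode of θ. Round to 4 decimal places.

n = 6; x̄ = ((-6.2) + (-3) + (-7.7) + (-3.4) + (-3.3) + (-3.2))/6 = -26.8/6 = -67/15 ≈ -4.4667.
For a Normal prior and Normal likelihood with known variance, the posterior is Normal; its mode equals its mean, the precision-weighted average.
Prior precision 1/σ₀² = 1/2 = 0.5; data precision n/σ² = 6/1 = 6.
θ̂ = (0.5·(-5) + 6·(-67/15)) / (0.5 + 6) = (-29.3)/6.5 = -293/65 ≈ -4.5077.

θ̂_MAP = -4.5077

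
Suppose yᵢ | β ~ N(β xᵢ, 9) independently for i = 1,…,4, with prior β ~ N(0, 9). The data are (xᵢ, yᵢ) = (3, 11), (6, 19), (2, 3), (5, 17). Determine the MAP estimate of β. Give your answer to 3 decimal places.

β̂_MAP = 3.173

log p(β | y) = −Σ(yᵢ − βxᵢ)²/(2·9) − β²/(2·9) + const.
Setting the derivative to zero: Σxᵢ(yᵢ − βxᵢ)/9 − β/9 = 0, so β = Σxᵢyᵢ / (Σxᵢ² + σ²/τ²).
Σxᵢyᵢ = 3·11 + 6·19 + 2·3 + 5·17 = 238; Σxᵢ² = 74; σ²/τ² = 1.
β̂_MAP = 238 / (74 + 1) = 238/75 ≈ 3.173.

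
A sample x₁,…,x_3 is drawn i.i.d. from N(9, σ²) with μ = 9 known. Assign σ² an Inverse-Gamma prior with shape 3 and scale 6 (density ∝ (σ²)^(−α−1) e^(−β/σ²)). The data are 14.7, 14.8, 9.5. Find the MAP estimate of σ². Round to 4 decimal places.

σ̂²_MAP = 7.1255

Sum of squared deviations about the known mean: SS = (14.7−9)² + (14.8−9)² + (9.5−9)² = 66.38.
The Normal likelihood contributes (σ²)^(−n/2) exp(−SS/(2σ²)), so the posterior is Inverse-Gamma(α + n/2, β + SS/2) = Inverse-Gamma(4.5, 39.19).
The mode of Inverse-Gamma(a, b) is b/(a+1) = 39.19/5.5 ≈ 7.1255.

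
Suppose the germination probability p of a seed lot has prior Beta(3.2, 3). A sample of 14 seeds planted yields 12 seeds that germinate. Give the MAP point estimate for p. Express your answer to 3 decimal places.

p̂_MAP = 0.780

Prior: Beta(3.2, 3).
Data: 12 successes in 14 trials. The binomial likelihood contributes p^12(1−p)^2, so the posterior is Beta(3.2+12, 3+2) = Beta(15.2, 5).
For Beta(a, b) with a, b > 1 the mode is (a−1)/(a+b−2) = 14.2/18.2 ≈ 0.780.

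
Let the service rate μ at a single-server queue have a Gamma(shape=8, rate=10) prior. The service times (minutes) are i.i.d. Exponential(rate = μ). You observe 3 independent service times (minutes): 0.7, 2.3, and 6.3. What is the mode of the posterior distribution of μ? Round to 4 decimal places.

The Exponential(rate=μ) likelihood is ∝ μ^n e^(−μΣtᵢ). Here n = 3 and Σtᵢ = 0.7 + 2.3 + 6.3 = 9.3.
Posterior ∝ μ^7e^(−10μ) · μ^3e^(−9.3μ) = μ^10e^(−19.3μ), i.e. Gamma(11, 19.3).
Mode = (a−1)/b = 10/19.3 ≈ 0.5181.

μ̂_MAP = 0.5181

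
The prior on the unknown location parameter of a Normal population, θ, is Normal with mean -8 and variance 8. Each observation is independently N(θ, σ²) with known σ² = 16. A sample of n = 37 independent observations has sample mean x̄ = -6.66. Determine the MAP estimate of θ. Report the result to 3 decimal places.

θ̂_MAP = -6.729

n = 37, x̄ = -6.66.
For a Normal prior and Normal likelihood with known variance, the posterior is Normal; its mode equals its mean, the precision-weighted average.
Prior precision 1/σ₀² = 1/8 = 0.125; data precision n/σ² = 37/16 = 2.3125.
θ̂ = (0.125·(-8) + 2.3125·(-6.66)) / (0.125 + 2.3125) = (-16.40125)/2.4375 = -13121/1950 ≈ -6.729.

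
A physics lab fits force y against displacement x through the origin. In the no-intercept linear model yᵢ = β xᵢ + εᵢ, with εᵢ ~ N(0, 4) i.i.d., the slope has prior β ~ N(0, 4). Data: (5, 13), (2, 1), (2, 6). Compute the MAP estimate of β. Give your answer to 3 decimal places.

β̂_MAP = 2.324

log p(β | y) = −Σ(yᵢ − βxᵢ)²/(2·4) − β²/(2·4) + const.
Setting the derivative to zero: Σxᵢ(yᵢ − βxᵢ)/4 − β/4 = 0, so β = Σxᵢyᵢ / (Σxᵢ² + σ²/τ²).
Σxᵢyᵢ = 5·13 + 2·1 + 2·6 = 79; Σxᵢ² = 33; σ²/τ² = 1.
β̂_MAP = 79 / (33 + 1) = 79/34 ≈ 2.324.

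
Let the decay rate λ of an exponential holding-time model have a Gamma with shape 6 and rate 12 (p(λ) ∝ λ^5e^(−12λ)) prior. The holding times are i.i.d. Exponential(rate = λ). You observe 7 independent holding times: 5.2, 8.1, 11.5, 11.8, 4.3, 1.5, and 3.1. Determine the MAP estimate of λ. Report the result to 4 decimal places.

λ̂_MAP = 0.2087

The Exponential(rate=λ) likelihood is ∝ λ^n e^(−λΣtᵢ). Here n = 7 and Σtᵢ = 5.2 + 8.1 + 11.5 + 11.8 + 4.3 + 1.5 + 3.1 = 45.5.
Posterior ∝ λ^5e^(−12λ) · λ^7e^(−45.5λ) = λ^12e^(−57.5λ), i.e. Gamma(13, 57.5).
Mode = (a−1)/b = 12/57.5 ≈ 0.2087.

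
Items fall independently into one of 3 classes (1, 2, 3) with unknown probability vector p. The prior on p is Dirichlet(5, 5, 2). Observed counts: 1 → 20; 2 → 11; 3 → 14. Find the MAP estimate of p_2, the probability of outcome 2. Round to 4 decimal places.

The posterior is Dirichlet(αᵢ + nᵢ) = Dirichlet(25, 16, 16).
For a Dirichlet(a₁,…,a_K) with all aᵢ > 1, the mode has j-th component (aⱼ − 1)/(Σaᵢ − K).
Here Σaᵢ = 57 and K = 3, so p_2 = (16 − 1)/(57 − 3) = 15/54 ≈ 0.2778.

MAP estimate: 0.2778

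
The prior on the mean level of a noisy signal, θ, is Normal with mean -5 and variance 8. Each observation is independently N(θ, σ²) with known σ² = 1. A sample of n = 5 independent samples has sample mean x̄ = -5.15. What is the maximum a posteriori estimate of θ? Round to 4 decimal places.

θ̂_MAP = -5.1463

n = 5, x̄ = -5.15.
For a Normal prior and Normal likelihood with known variance, the posterior is Normal; its mode equals its mean, the precision-weighted average.
Prior precision 1/σ₀² = 1/8 = 0.125; data precision n/σ² = 5/1 = 5.
θ̂ = (0.125·(-5) + 5·(-5.15)) / (0.125 + 5) = (-26.375)/5.125 = -211/41 ≈ -5.1463.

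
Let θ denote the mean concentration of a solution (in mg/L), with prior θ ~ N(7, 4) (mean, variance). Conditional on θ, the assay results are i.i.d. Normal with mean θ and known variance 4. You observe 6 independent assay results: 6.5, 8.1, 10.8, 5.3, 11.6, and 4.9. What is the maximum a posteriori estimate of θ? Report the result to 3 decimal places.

θ̂_MAP = 7.743

n = 6; x̄ = (6.5 + 8.1 + 10.8 + 5.3 + 11.6 + 4.9)/6 = 47.2/6 = 118/15 ≈ 7.8667.
For a Normal prior and Normal likelihood with known variance, the posterior is Normal; its mode equals its mean, the precision-weighted average.
Prior precision 1/σ₀² = 1/4 = 0.25; data precision n/σ² = 6/4 = 1.5.
θ̂ = (0.25·7 + 1.5·(118/15)) / (0.25 + 1.5) = 13.55/1.75 = 271/35 ≈ 7.743.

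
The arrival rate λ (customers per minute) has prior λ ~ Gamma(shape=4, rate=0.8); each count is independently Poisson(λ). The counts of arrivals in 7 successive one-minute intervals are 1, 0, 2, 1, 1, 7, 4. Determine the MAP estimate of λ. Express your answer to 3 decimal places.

Σxᵢ = 1+0+2+1+1+7+4 = 16, with n = 7.
Posterior ∝ λ^3e^(−0.8λ) · λ^16e^(−7λ) = λ^19e^(−7.8λ), i.e. Gamma(shape=20, rate=7.8).
The mode of a Gamma(a, b) with a ≥ 1 (shape–rate) is (a−1)/b = 19/7.8 ≈ 2.436.

λ̂_MAP = 2.436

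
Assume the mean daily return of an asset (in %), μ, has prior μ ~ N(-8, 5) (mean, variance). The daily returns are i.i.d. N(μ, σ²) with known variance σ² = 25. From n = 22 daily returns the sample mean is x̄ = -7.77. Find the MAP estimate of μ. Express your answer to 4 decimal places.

n = 22, x̄ = -7.77.
For a Normal prior and Normal likelihood with known variance, the posterior is Normal; its mode equals its mean, the precision-weighted average.
Prior precision 1/σ₀² = 1/5 = 0.2; data precision n/σ² = 22/25 = 0.88.
μ̂ = (0.2·(-8) + 0.88·(-7.77)) / (0.2 + 0.88) = (-8.4376)/1.08 = -10547/1350 ≈ -7.8126.

μ̂_MAP = -7.8126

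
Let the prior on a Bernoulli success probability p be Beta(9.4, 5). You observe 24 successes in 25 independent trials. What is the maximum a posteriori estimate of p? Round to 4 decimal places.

Prior: Beta(9.4, 5).
Data: 24 successes in 25 trials. The binomial likelihood contributes p^24(1−p)^1, so the posterior is Beta(9.4+24, 5+1) = Beta(33.4, 6).
For Beta(a, b) with a, b > 1 the mode is (a−1)/(a+b−2) = 32.4/37.4 ≈ 0.8663.

p̂_MAP = 0.8663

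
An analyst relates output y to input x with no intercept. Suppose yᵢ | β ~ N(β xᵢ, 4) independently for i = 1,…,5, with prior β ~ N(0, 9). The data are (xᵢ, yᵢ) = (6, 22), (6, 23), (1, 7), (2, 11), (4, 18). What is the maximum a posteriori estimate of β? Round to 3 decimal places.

log p(β | y) = −Σ(yᵢ − βxᵢ)²/(2·4) − β²/(2·9) + const.
Setting the derivative to zero: Σxᵢ(yᵢ − βxᵢ)/4 − β/9 = 0, so β = Σxᵢyᵢ / (Σxᵢ² + σ²/τ²).
Σxᵢyᵢ = 6·22 + 6·23 + 1·7 + 2·11 + 4·18 = 371; Σxᵢ² = 93; σ²/τ² = 4/9.
β̂_MAP = 371 / (93 + 4/9) = 371/(841/9) = 3339/841 ≈ 3.970.

β̂_MAP = 3.970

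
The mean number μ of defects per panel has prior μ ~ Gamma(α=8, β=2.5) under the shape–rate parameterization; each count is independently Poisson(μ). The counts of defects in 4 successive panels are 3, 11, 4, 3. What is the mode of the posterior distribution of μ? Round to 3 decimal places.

Σxᵢ = 3+11+4+3 = 21, with n = 4.
Posterior ∝ μ^7e^(−2.5μ) · μ^21e^(−4μ) = μ^28e^(−6.5μ), i.e. Gamma(shape=29, rate=6.5).
The mode of a Gamma(a, b) with a ≥ 1 (shape–rate) is (a−1)/b = 28/6.5 ≈ 4.308.

μ̂_MAP = 4.308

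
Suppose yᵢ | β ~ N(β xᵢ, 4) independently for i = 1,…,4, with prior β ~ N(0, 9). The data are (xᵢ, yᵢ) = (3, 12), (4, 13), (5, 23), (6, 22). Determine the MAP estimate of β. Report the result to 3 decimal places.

log p(β | y) = −Σ(yᵢ − βxᵢ)²/(2·4) − β²/(2·9) + const.
Setting the derivative to zero: Σxᵢ(yᵢ − βxᵢ)/4 − β/9 = 0, so β = Σxᵢyᵢ / (Σxᵢ² + σ²/τ²).
Σxᵢyᵢ = 3·12 + 4·13 + 5·23 + 6·22 = 335; Σxᵢ² = 86; σ²/τ² = 4/9.
β̂_MAP = 335 / (86 + 4/9) = 335/(778/9) = 3015/778 ≈ 3.875.

β̂_MAP = 3.875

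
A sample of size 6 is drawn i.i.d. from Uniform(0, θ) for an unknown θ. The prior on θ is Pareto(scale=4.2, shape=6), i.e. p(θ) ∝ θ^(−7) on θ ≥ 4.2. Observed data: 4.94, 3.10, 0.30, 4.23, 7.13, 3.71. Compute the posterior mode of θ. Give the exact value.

θ̂_MAP = 7.13

The Uniform(0, θ) likelihood is θ^(−n) for θ ≥ max(xᵢ), zero otherwise. Here max(xᵢ) = 7.13.
Posterior ∝ θ^(−7) · θ^(−6) = θ^(−13) on θ ≥ max(4.2, 7.13) = 7.13.
This density is strictly decreasing in θ, so the posterior mode lies at the lower boundary of the support.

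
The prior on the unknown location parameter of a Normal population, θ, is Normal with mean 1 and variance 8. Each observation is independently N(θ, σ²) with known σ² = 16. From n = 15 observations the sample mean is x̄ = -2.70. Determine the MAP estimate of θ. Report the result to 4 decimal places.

θ̂_MAP = -2.2647

n = 15, x̄ = -2.70.
For a Normal prior and Normal likelihood with known variance, the posterior is Normal; its mode equals its mean, the precision-weighted average.
Prior precision 1/σ₀² = 1/8 = 0.125; data precision n/σ² = 15/16 = 0.9375.
θ̂ = (0.125·1 + 0.9375·(-2.7)) / (0.125 + 0.9375) = (-2.40625)/1.0625 = -77/34 ≈ -2.2647.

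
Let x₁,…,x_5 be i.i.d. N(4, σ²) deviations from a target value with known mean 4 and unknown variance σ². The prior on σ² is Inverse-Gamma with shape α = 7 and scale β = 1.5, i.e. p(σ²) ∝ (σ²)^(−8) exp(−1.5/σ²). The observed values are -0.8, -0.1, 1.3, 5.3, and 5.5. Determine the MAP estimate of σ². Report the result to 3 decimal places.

σ̂²_MAP = 2.575

Sum of squared deviations about the known mean: SS = (-0.8−4)² + (-0.1−4)² + (1.3−4)² + (5.3−4)² + (5.5−4)² = 51.08.
The Normal likelihood contributes (σ²)^(−n/2) exp(−SS/(2σ²)), so the posterior is Inverse-Gamma(α + n/2, β + SS/2) = Inverse-Gamma(9.5, 27.04).
The mode of Inverse-Gamma(a, b) is b/(a+1) = 27.04/10.5 ≈ 2.575.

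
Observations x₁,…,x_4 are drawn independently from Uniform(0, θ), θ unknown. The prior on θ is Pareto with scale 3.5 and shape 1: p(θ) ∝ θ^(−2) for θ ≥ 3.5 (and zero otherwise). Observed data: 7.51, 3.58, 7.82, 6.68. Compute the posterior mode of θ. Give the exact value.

θ̂_MAP = 7.82

The Uniform(0, θ) likelihood is θ^(−n) for θ ≥ max(xᵢ), zero otherwise. Here max(xᵢ) = 7.82.
Posterior ∝ θ^(−2) · θ^(−4) = θ^(−6) on θ ≥ max(3.5, 7.82) = 7.82.
This density is strictly decreasing in θ, so the posterior mode lies at the lower boundary of the support.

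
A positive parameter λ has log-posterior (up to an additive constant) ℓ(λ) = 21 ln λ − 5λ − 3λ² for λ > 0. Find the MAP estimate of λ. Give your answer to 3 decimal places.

λ̂_MAP = 1.500

ℓ'(λ) = 21/λ − 5 − 6λ. Setting this to zero and multiplying by λ: 6λ² + 5λ − 21 = 0.
λ = (−5 + √(5² + 4·6·21)) / (2·6) = (−5 + √529) / 12 = (−5 + 23)/12 = 3/2.
ℓ''(λ) = −21/λ² − 6 < 0, confirming a maximum.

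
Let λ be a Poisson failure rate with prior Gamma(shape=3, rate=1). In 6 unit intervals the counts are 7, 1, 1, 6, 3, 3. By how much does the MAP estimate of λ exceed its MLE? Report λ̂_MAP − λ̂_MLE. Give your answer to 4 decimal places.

MAP − MLE = -0.2143

Σxᵢ = 21. Posterior is Gamma(24, 7); MAP = (24−1)/7 = 23/7 ≈ 3.28571.
MLE = x̄ = 21/6 ≈ 3.50000.
Difference = 23/7 − 21/6 = -3/14 ≈ -0.2143.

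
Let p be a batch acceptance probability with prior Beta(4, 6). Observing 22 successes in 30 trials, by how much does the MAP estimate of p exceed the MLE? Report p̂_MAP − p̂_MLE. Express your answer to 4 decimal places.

MAP − MLE = -0.0754

Posterior is Beta(26, 14); MAP = (26−1)/(40−2) = 25/38 ≈ 0.65789.
MLE ignores the prior: p̂_MLE = k/n = 22/30 ≈ 0.73333.
Difference = 25/38 − 22/30 = -43/570 ≈ -0.0754.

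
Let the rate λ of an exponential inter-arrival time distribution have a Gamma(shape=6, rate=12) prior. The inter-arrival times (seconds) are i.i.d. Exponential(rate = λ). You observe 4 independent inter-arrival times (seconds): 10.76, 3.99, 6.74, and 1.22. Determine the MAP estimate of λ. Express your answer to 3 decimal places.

λ̂_MAP = 0.259

The Exponential(rate=λ) likelihood is ∝ λ^n e^(−λΣtᵢ). Here n = 4 and Σtᵢ = 10.76 + 3.99 + 6.74 + 1.22 = 22.71.
Posterior ∝ λ^5e^(−12λ) · λ^4e^(−22.71λ) = λ^9e^(−34.71λ), i.e. Gamma(10, 34.71).
Mode = (a−1)/b = 9/34.71 ≈ 0.259.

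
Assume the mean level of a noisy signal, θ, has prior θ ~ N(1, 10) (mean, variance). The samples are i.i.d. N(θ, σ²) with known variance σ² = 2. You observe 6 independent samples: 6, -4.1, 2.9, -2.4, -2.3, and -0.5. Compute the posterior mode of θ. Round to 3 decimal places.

θ̂_MAP = -0.032

n = 6; x̄ = (6 + (-4.1) + 2.9 + (-2.4) + (-2.3) + (-0.5))/6 = -0.4/6 = -1/15 ≈ -0.0667.
For a Normal prior and Normal likelihood with known variance, the posterior is Normal; its mode equals its mean, the precision-weighted average.
Prior precision 1/σ₀² = 1/10 = 0.1; data precision n/σ² = 6/2 = 3.
θ̂ = (0.1·1 + 3·(-1/15)) / (0.1 + 3) = (-0.1)/3.1 = -1/31 ≈ -0.032.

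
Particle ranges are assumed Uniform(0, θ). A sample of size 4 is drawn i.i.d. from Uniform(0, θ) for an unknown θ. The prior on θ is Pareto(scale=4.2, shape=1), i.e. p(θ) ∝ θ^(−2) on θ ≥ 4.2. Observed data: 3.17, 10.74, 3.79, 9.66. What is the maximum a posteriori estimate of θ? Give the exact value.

The Uniform(0, θ) likelihood is θ^(−n) for θ ≥ max(xᵢ), zero otherwise. Here max(xᵢ) = 10.74.
Posterior ∝ θ^(−2) · θ^(−4) = θ^(−6) on θ ≥ max(4.2, 10.74) = 10.74.
This density is strictly decreasing in θ, so the posterior mode lies at the lower boundary of the support.

θ̂_MAP = 10.74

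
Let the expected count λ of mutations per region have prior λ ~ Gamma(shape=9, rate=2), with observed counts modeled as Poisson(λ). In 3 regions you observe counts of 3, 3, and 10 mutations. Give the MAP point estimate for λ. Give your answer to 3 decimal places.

Σxᵢ = 3+3+10 = 16, with n = 3.
Posterior ∝ λ^8e^(−2λ) · λ^16e^(−3λ) = λ^24e^(−5λ), i.e. Gamma(shape=25, rate=5).
The mode of a Gamma(a, b) with a ≥ 1 (shape–rate) is (a−1)/b = 24/5 ≈ 4.800.

λ̂_MAP = 4.800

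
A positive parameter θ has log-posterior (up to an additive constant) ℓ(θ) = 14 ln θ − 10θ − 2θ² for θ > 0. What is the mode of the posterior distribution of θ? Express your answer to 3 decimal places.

θ̂_MAP = 1.000

ℓ'(θ) = 14/θ − 10 − 4θ. Setting this to zero and multiplying by θ: 4θ² + 10θ − 14 = 0.
θ = (−10 + √(10² + 4·4·14)) / (2·4) = (−10 + √324) / 8 = (−10 + 18)/8 = 1.
ℓ''(θ) = −14/θ² − 4 < 0, confirming a maximum.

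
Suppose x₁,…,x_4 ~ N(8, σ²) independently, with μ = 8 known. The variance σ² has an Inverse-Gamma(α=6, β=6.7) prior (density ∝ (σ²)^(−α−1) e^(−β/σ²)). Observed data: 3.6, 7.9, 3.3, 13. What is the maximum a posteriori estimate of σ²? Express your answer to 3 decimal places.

σ̂²_MAP = 4.437

Sum of squared deviations about the known mean: SS = (3.6−8)² + (7.9−8)² + (3.3−8)² + (13−8)² = 66.46.
The Normal likelihood contributes (σ²)^(−n/2) exp(−SS/(2σ²)), so the posterior is Inverse-Gamma(α + n/2, β + SS/2) = Inverse-Gamma(8, 39.93).
The mode of Inverse-Gamma(a, b) is b/(a+1) = 39.93/9 ≈ 4.437.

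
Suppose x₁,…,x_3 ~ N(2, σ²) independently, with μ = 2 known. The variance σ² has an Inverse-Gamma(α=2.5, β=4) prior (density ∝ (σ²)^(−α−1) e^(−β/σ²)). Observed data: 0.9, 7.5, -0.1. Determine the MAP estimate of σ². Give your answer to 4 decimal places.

σ̂²_MAP = 4.3870

Sum of squared deviations about the known mean: SS = (0.9−2)² + (7.5−2)² + (-0.1−2)² = 35.87.
The Normal likelihood contributes (σ²)^(−n/2) exp(−SS/(2σ²)), so the posterior is Inverse-Gamma(α + n/2, β + SS/2) = Inverse-Gamma(4, 21.935).
The mode of Inverse-Gamma(a, b) is b/(a+1) = 21.935/5 ≈ 4.3870.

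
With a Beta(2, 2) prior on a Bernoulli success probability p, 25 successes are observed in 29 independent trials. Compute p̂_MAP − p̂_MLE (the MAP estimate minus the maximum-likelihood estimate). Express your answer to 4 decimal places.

Posterior is Beta(27, 6); MAP = (27−1)/(33−2) = 26/31 ≈ 0.83871.
MLE ignores the prior: p̂_MLE = k/n = 25/29 ≈ 0.86207.
Difference = 26/31 − 25/29 = -21/899 ≈ -0.0234.

MAP − MLE = -0.0234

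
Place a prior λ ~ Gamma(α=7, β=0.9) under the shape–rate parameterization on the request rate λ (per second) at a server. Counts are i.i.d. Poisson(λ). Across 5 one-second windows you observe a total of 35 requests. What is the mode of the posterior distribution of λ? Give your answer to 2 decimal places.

Σxᵢ = 35, n = 5.
Posterior ∝ λ^6e^(−0.9λ) · λ^35e^(−5λ) = λ^41e^(−5.9λ), i.e. Gamma(shape=42, rate=5.9).
The mode of a Gamma(a, b) with a ≥ 1 (shape–rate) is (a−1)/b = 41/5.9 ≈ 6.95.

λ̂_MAP = 6.95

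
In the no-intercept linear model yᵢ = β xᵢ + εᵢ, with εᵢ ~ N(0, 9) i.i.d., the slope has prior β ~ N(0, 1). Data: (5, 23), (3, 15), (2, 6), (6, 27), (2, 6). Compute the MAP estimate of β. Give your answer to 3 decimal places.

log p(β | y) = −Σ(yᵢ − βxᵢ)²/(2·9) − β²/(2·1) + const.
Setting the derivative to zero: Σxᵢ(yᵢ − βxᵢ)/9 − β/1 = 0, so β = Σxᵢyᵢ / (Σxᵢ² + σ²/τ²).
Σxᵢyᵢ = 5·23 + 3·15 + 2·6 + 6·27 + 2·6 = 346; Σxᵢ² = 78; σ²/τ² = 9.
β̂_MAP = 346 / (78 + 9) = 346/87 ≈ 3.977.

β̂_MAP = 3.977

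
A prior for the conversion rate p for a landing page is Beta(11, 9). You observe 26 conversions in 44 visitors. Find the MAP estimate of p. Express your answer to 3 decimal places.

p̂_MAP = 0.581

Prior: Beta(11, 9).
Data: 26 successes in 44 trials. The binomial likelihood contributes p^26(1−p)^18, so the posterior is Beta(11+26, 9+18) = Beta(37, 27).
For Beta(a, b) with a, b > 1 the mode is (a−1)/(a+b−2) = 36/62 ≈ 0.581.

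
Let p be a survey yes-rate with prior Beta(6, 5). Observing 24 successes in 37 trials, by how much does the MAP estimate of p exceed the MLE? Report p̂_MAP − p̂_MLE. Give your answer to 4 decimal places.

Posterior is Beta(30, 18); MAP = (30−1)/(48−2) = 29/46 ≈ 0.63043.
MLE ignores the prior: p̂_MLE = k/n = 24/37 ≈ 0.64865.
Difference = 29/46 − 24/37 = -31/1702 ≈ -0.0182.

MAP − MLE = -0.0182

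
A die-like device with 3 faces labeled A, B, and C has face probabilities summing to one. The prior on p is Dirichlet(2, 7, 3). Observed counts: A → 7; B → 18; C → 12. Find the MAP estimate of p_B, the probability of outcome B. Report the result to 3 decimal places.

MAP estimate of p_B = 0.522

The posterior is Dirichlet(αᵢ + nᵢ) = Dirichlet(9, 25, 15).
For a Dirichlet(a₁,…,a_K) with all aᵢ > 1, the mode has j-th component (aⱼ − 1)/(Σaᵢ − K).
Here Σaᵢ = 49 and K = 3, so p_B = (25 − 1)/(49 − 3) = 24/46 ≈ 0.522.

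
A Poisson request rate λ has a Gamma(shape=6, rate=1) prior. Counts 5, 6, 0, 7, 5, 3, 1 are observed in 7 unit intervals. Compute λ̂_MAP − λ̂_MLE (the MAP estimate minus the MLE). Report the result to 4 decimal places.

Σxᵢ = 27. Posterior is Gamma(33, 8); MAP = (33−1)/8 = 32/8 ≈ 4.00000.
MLE = x̄ = 27/7 ≈ 3.85714.
Difference = 32/8 − 27/7 = 1/7 ≈ 0.1429.

MAP − MLE = 0.1429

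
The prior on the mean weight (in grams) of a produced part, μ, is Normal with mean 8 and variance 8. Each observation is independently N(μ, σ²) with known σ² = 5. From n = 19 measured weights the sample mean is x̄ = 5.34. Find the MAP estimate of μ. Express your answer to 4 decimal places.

μ̂_MAP = 5.4247

n = 19, x̄ = 5.34.
For a Normal prior and Normal likelihood with known variance, the posterior is Normal; its mode equals its mean, the precision-weighted average.
Prior precision 1/σ₀² = 1/8 = 0.125; data precision n/σ² = 19/5 = 3.8.
μ̂ = (0.125·8 + 3.8·5.34) / (0.125 + 3.8) = 21.292/3.925 = 21292/3925 ≈ 5.4247.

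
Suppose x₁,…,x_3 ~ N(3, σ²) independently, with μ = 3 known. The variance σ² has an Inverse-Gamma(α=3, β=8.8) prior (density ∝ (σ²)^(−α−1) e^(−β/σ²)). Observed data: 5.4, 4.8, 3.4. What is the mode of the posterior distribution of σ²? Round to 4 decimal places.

Sum of squared deviations about the known mean: SS = (5.4−3)² + (4.8−3)² + (3.4−3)² = 9.16.
The Normal likelihood contributes (σ²)^(−n/2) exp(−SS/(2σ²)), so the posterior is Inverse-Gamma(α + n/2, β + SS/2) = Inverse-Gamma(4.5, 13.38).
The mode of Inverse-Gamma(a, b) is b/(a+1) = 13.38/5.5 ≈ 2.4327.

σ̂²_MAP = 2.4327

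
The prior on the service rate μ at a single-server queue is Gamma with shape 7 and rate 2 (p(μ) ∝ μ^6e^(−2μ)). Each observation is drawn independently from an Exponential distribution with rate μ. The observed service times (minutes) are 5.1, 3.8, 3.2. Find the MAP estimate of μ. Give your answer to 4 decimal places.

μ̂_MAP = 0.6383

The Exponential(rate=μ) likelihood is ∝ μ^n e^(−μΣtᵢ). Here n = 3 and Σtᵢ = 5.1 + 3.8 + 3.2 = 12.1.
Posterior ∝ μ^6e^(−2μ) · μ^3e^(−12.1μ) = μ^9e^(−14.1μ), i.e. Gamma(10, 14.1).
Mode = (a−1)/b = 9/14.1 ≈ 0.6383.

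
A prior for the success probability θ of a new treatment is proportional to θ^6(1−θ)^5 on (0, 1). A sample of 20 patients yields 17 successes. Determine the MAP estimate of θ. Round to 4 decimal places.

θ̂_MAP = 0.7419

The prior density ∝ θ^6(1−θ)^5 is the kernel of Beta(7, 6).
Data: 17 successes in 20 trials. The binomial likelihood contributes θ^17(1−θ)^3, so the posterior is Beta(7+17, 6+3) = Beta(24, 9).
For Beta(a, b) with a, b > 1 the mode is (a−1)/(a+b−2) = 23/31 ≈ 0.7419.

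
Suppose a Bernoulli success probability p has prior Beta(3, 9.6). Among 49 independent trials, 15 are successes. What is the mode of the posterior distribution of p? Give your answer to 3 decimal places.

p̂_MAP = 0.285

Prior: Beta(3, 9.6).
Data: 15 successes in 49 trials. The binomial likelihood contributes p^15(1−p)^34, so the posterior is Beta(3+15, 9.6+34) = Beta(18, 43.6).
For Beta(a, b) with a, b > 1 the mode is (a−1)/(a+b−2) = 17/59.6 ≈ 0.285.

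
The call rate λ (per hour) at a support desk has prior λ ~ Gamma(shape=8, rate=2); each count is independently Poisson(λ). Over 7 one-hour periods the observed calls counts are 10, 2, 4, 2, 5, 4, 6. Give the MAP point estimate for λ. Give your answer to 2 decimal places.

Σxᵢ = 10+2+4+2+5+4+6 = 33, with n = 7.
Posterior ∝ λ^7e^(−2λ) · λ^33e^(−7λ) = λ^40e^(−9λ), i.e. Gamma(shape=41, rate=9).
The mode of a Gamma(a, b) with a ≥ 1 (shape–rate) is (a−1)/b = 40/9 ≈ 4.44.

λ̂_MAP = 4.44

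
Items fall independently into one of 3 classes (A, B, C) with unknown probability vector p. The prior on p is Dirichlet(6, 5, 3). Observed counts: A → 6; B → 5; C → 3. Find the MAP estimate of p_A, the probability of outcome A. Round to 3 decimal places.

The posterior is Dirichlet(αᵢ + nᵢ) = Dirichlet(12, 10, 6).
For a Dirichlet(a₁,…,a_K) with all aᵢ > 1, the mode has j-th component (aⱼ − 1)/(Σaᵢ − K).
Here Σaᵢ = 28 and K = 3, so p_A = (12 − 1)/(28 − 3) = 11/25 ≈ 0.440.

MAP estimate of p_A = 0.440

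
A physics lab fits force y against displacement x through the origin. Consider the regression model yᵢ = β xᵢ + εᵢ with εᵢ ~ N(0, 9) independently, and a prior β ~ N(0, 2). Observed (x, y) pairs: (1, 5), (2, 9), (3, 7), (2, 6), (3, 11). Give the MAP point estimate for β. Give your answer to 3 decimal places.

β̂_MAP = 2.825

log p(β | y) = −Σ(yᵢ − βxᵢ)²/(2·9) − β²/(2·2) + const.
Setting the derivative to zero: Σxᵢ(yᵢ − βxᵢ)/9 − β/2 = 0, so β = Σxᵢyᵢ / (Σxᵢ² + σ²/τ²).
Σxᵢyᵢ = 1·5 + 2·9 + 3·7 + 2·6 + 3·11 = 89; Σxᵢ² = 27; σ²/τ² = 4.5.
β̂_MAP = 89 / (27 + 4.5) = 89/31.5 ≈ 2.825.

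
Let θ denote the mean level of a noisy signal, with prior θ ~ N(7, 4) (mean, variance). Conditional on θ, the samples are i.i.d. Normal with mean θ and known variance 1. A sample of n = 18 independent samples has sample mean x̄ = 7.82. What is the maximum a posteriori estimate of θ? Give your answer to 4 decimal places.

n = 18, x̄ = 7.82.
For a Normal prior and Normal likelihood with known variance, the posterior is Normal; its mode equals its mean, the precision-weighted average.
Prior precision 1/σ₀² = 1/4 = 0.25; data precision n/σ² = 18/1 = 18.
θ̂ = (0.25·7 + 18·7.82) / (0.25 + 18) = 142.51/18.25 = 14251/1825 ≈ 7.8088.

θ̂_MAP = 7.8088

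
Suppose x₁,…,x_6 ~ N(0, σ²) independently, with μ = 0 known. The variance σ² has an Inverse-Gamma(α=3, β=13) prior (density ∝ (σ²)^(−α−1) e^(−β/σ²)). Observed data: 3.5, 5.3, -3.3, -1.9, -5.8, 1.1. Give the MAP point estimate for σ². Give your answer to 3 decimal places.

σ̂²_MAP = 8.264

Sum of squared deviations about the known mean: SS = (3.5−0)² + (5.3−0)² + (-3.3−0)² + (-1.9−0)² + (-5.8−0)² + (1.1−0)² = 89.69.
The Normal likelihood contributes (σ²)^(−n/2) exp(−SS/(2σ²)), so the posterior is Inverse-Gamma(α + n/2, β + SS/2) = Inverse-Gamma(6, 57.845).
The mode of Inverse-Gamma(a, b) is b/(a+1) = 57.845/7 ≈ 8.264.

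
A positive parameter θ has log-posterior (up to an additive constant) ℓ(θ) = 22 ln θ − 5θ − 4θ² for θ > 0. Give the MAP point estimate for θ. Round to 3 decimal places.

θ̂_MAP = 1.375

ℓ'(θ) = 22/θ − 5 − 8θ. Setting this to zero and multiplying by θ: 8θ² + 5θ − 22 = 0.
θ = (−5 + √(5² + 4·8·22)) / (2·8) = (−5 + √729) / 16 = (−5 + 27)/16 = 11/8.
ℓ''(θ) = −22/θ² − 8 < 0, confirming a maximum.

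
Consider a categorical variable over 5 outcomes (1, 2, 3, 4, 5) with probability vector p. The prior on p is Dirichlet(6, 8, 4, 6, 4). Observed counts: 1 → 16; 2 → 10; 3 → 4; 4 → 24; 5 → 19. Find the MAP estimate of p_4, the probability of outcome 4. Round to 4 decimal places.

MAP estimate: 0.3021

The posterior is Dirichlet(αᵢ + nᵢ) = Dirichlet(22, 18, 8, 30, 23).
For a Dirichlet(a₁,…,a_K) with all aᵢ > 1, the mode has j-th component (aⱼ − 1)/(Σaᵢ − K).
Here Σaᵢ = 101 and K = 5, so p_4 = (30 − 1)/(101 − 5) = 29/96 ≈ 0.3021.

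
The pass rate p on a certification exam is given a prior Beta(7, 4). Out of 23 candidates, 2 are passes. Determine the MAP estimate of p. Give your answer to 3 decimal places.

Prior: Beta(7, 4).
Data: 2 successes in 23 trials. The binomial likelihood contributes p^2(1−p)^21, so the posterior is Beta(7+2, 4+21) = Beta(9, 25).
For Beta(a, b) with a, b > 1 the mode is (a−1)/(a+b−2) = 8/32 ≈ 0.250.

p̂_MAP = 0.250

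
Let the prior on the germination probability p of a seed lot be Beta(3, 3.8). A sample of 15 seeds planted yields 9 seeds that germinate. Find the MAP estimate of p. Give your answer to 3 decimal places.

p̂_MAP = 0.556

Prior: Beta(3, 3.8).
Data: 9 successes in 15 trials. The binomial likelihood contributes p^9(1−p)^6, so the posterior is Beta(3+9, 3.8+6) = Beta(12, 9.8).
For Beta(a, b) with a, b > 1 the mode is (a−1)/(a+b−2) = 11/19.8 ≈ 0.556.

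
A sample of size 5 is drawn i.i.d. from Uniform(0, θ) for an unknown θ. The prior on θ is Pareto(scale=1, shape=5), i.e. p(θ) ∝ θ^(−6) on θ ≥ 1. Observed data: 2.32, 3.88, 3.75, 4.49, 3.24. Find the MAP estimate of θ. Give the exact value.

θ̂_MAP = 4.49

The Uniform(0, θ) likelihood is θ^(−n) for θ ≥ max(xᵢ), zero otherwise. Here max(xᵢ) = 4.49.
Posterior ∝ θ^(−6) · θ^(−5) = θ^(−11) on θ ≥ max(1, 4.49) = 4.49.
This density is strictly decreasing in θ, so the posterior mode lies at the lower boundary of the support.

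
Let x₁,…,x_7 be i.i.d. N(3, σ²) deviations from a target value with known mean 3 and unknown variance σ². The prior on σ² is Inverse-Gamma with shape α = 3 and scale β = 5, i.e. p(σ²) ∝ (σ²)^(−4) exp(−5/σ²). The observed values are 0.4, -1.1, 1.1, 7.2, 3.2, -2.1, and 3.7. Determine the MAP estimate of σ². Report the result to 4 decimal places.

Sum of squared deviations about the known mean: SS = (0.4−3)² + (-1.1−3)² + (1.1−3)² + (7.2−3)² + (3.2−3)² + (-2.1−3)² + (3.7−3)² = 71.36.
The Normal likelihood contributes (σ²)^(−n/2) exp(−SS/(2σ²)), so the posterior is Inverse-Gamma(α + n/2, β + SS/2) = Inverse-Gamma(6.5, 40.68).
The mode of Inverse-Gamma(a, b) is b/(a+1) = 40.68/7.5 ≈ 5.4240.

σ̂²_MAP = 5.4240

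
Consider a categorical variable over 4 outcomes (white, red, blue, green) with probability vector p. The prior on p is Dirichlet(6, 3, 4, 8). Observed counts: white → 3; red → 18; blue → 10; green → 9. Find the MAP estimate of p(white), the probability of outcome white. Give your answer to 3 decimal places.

MAP estimate of p(white) = 0.140

The posterior is Dirichlet(αᵢ + nᵢ) = Dirichlet(9, 21, 14, 17).
For a Dirichlet(a₁,…,a_K) with all aᵢ > 1, the mode has j-th component (aⱼ − 1)/(Σaᵢ − K).
Here Σaᵢ = 61 and K = 4, so p(white) = (9 − 1)/(61 − 4) = 8/57 ≈ 0.140.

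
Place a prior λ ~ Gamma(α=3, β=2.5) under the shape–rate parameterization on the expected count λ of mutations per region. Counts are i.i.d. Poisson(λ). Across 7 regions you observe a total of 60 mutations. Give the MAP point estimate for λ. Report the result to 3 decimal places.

λ̂_MAP = 6.526

Σxᵢ = 60, n = 7.
Posterior ∝ λ^2e^(−2.5λ) · λ^60e^(−7λ) = λ^62e^(−9.5λ), i.e. Gamma(shape=63, rate=9.5).
The mode of a Gamma(a, b) with a ≥ 1 (shape–rate) is (a−1)/b = 62/9.5 ≈ 6.526.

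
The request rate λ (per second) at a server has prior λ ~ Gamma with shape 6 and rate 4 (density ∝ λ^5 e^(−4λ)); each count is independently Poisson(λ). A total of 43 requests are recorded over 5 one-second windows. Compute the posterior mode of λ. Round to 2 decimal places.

Σxᵢ = 43, n = 5.
Posterior ∝ λ^5e^(−4λ) · λ^43e^(−5λ) = λ^48e^(−9λ), i.e. Gamma(shape=49, rate=9).
The mode of a Gamma(a, b) with a ≥ 1 (shape–rate) is (a−1)/b = 48/9 ≈ 5.33.

λ̂_MAP = 5.33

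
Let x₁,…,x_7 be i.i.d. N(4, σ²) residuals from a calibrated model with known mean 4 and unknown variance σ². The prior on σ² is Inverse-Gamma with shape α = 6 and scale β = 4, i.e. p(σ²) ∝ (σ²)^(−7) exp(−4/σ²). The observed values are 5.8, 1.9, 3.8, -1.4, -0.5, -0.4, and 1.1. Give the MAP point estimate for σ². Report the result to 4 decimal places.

Sum of squared deviations about the known mean: SS = (5.8−4)² + (1.9−4)² + (3.8−4)² + (-1.4−4)² + (-0.5−4)² + (-0.4−4)² + (1.1−4)² = 84.87.
The Normal likelihood contributes (σ²)^(−n/2) exp(−SS/(2σ²)), so the posterior is Inverse-Gamma(α + n/2, β + SS/2) = Inverse-Gamma(9.5, 46.435).
The mode of Inverse-Gamma(a, b) is b/(a+1) = 46.435/10.5 ≈ 4.4224.

σ̂²_MAP = 4.4224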